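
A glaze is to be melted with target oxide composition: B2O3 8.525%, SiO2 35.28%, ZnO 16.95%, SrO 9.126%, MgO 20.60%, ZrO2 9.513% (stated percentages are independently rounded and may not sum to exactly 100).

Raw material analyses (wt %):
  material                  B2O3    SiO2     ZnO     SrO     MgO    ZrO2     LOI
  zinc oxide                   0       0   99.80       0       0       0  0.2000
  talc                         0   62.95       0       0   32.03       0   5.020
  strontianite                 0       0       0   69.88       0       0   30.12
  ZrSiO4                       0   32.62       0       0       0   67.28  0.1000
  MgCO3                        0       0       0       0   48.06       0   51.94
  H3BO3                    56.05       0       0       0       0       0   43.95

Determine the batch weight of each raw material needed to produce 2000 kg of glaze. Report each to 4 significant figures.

Batch per 2000 kg glaze:
  zinc oxide: 339.7 kg
  talc: 974.4 kg
  strontianite: 261.2 kg
  ZrSiO4: 282.8 kg
  MgCO3: 207.9 kg
  H3BO3: 304.2 kg
Total batch = 2370 kg; LOI loss = 370.2 kg; yield = 84.38%

The whole derivation maintains exact precision from first step to last — mid-chain values are printed (rounded to four significant figures) at each printed step; each reported number is rounded just once — the derived quantities are rebuilt in full float precision (yield, net glass mass, ignition loss, the totals, the six compositions) starting from the weights per 2000 kg of glass as quoted within the question or the answer.
Target oxide masses per 2000 kg glaze:
  B2O3: 8.525% × 2000 = 170.5 kg
  SiO2: 35.28% × 2000 = 705.6 kg
  ZnO: 16.95% × 2000 = 339.0 kg
  SrO: 9.126% × 2000 = 182.5 kg
  MgO: 20.60% × 2000 = 412.0 kg
  ZrO2: 9.513% × 2000 = 190.3 kg
Balance tally, oxide-wise, given the weights on record, versus the basis set out (each sum matches its target mass inside rounding margins):
  B2O3: 304.2·0.5605 = 170.5 kg (target 170.5 kg)
  SiO2: 974.4·0.6295 + 282.8·0.3262 = 705.6 kg (target 705.6 kg)
  ZnO: 339.7·0.9980 = 339.0 kg (target 339.0 kg)
  SrO: 261.2·0.6988 = 182.5 kg (target 182.5 kg)
  MgO: 974.4·0.3203 + 207.9·0.4806 = 412.0 kg (target 412.0 kg)
  ZrO2: 282.8·0.6728 = 190.3 kg (target 190.3 kg)
Consistency of the glass mass: batch total minus LOI = 2000 kg (per-oxide target masses sum to 2000 kg; against the stated basis, 2000 kg — a pure rounding effect).
Batch total: Σ batch = 2370 kg; ignition loss, Σ(batch × LOI) = 370.2 kg; glass ÷ batch gives a yield of 84.38%.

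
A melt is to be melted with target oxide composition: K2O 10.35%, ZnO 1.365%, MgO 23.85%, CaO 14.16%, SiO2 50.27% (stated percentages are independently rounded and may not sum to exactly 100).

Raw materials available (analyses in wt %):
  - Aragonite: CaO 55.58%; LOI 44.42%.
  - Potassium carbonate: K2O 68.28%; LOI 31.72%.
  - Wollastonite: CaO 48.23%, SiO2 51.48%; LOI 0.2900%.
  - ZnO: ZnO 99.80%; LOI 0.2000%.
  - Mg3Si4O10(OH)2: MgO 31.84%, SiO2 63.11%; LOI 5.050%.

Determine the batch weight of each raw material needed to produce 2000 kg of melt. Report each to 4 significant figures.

Every computation keeps full float precision all the way through — mid-chain values appear rounded to four significant digits alongside each step — every reported result sees exactly one rounding. All derived quantities are rebuilt from the batch weights on 2000 kg of glass at full precision (the totals, yield, glass mass, five oxide percentages, ignition loss) as set out in the question or the answer.
Oxide mass targets, per 2000 kg melt:
  K2O: 10.35% × 2000 = 207.0 kg
  ZnO: 1.365% × 2000 = 27.30 kg
  MgO: 23.85% × 2000 = 477.0 kg
  CaO: 14.16% × 2000 = 283.2 kg
  SiO2: 50.27% × 2000 = 1005 kg
A balance pass over the oxides, applying the batch weights above, on the stated basis (each sum matches its target mass inside rounding margins):
  K2O: 303.2·0.6828 = 207.0 kg (target 207.0 kg)
  ZnO: 27.35·0.9980 = 27.30 kg (target 27.30 kg)
  MgO: 1498·0.3184 = 477.0 kg (target 477.0 kg)
  CaO: 408.5·0.5558 + 116.4·0.4823 = 283.2 kg (target 283.2 kg)
  SiO2: 116.4·0.5148 + 1498·0.6311 = 1005 kg (target 1005 kg)
Glass mass check: the batch minus its LOI: 2000 kg (targets for the oxides total 2000 kg; with the basis standing at 2000 kg — rounding explains the deltas).
Adding the batch up: Σ batch = 2353 kg; loss to ignition Σ batch·LOI = 353.7 kg; the yield ratio, glass ÷ batch: 84.97%.

Batch per 2000 kg melt:
  Aragonite: 408.5 kg
  Potassium carbonate: 303.2 kg
  Wollastonite: 116.4 kg
  ZnO: 27.35 kg
  Mg3Si4O10(OH)2: 1498 kg
Total batch = 2353 kg; LOI loss = 353.7 kg; yield = 84.97%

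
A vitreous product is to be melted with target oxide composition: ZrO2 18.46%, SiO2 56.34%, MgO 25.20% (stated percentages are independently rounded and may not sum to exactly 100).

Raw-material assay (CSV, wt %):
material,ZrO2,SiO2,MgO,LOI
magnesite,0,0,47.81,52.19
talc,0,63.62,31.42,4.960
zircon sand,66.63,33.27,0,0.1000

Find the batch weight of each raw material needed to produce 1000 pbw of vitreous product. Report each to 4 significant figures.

Batch per 1000 pbw vitreous product:
  magnesite: 40.32 pbw
  talc: 740.7 pbw
  zircon sand: 277.1 pbw
Total batch = 1058 pbw; LOI loss = 58.06 pbw; yield = 94.51%

Intermediates are printed, rounded to 4 significant digits, when written out. The working math keeps full float precision throughout — every reported number takes a single rounding — derived quantities, which include LOI, the three compositions, the yield, net glass mass, totals, are recomputed at full float precision, exactly as shown in the problem or answer text, using the weight values at 1000 pbw of glass.
Target masses of each oxide per 1000 pbw vitreous product:
  ZrO2: 18.46% × 1000 = 184.6 pbw
  SiO2: 56.34% × 1000 = 563.4 pbw
  MgO: 25.20% × 1000 = 252.0 pbw
Oxide-by-oxide audit from the weights as reported, on the stated basis (oxide sums agree with the targets exact up to rounding of places):
  ZrO2: 277.1·0.6663 = 184.6 pbw (target 184.6 pbw)
  SiO2: 740.7·0.6362 + 277.1·0.3327 = 563.4 pbw (target 563.4 pbw)
  MgO: 40.32·0.4781 + 740.7·0.3142 = 252.0 pbw (target 252.0 pbw)
Glass mass check: batch total minus LOI = 1000 pbw (the Σ of target masses is 1000 pbw; stated basis 1000 pbw — any gap is answer rounding).
Batch grand total — Σ batch = 1058 pbw; Σ batch·LOI gives LOI loss = 58.06 pbw; yield = glass ÷ total batch = 94.51%.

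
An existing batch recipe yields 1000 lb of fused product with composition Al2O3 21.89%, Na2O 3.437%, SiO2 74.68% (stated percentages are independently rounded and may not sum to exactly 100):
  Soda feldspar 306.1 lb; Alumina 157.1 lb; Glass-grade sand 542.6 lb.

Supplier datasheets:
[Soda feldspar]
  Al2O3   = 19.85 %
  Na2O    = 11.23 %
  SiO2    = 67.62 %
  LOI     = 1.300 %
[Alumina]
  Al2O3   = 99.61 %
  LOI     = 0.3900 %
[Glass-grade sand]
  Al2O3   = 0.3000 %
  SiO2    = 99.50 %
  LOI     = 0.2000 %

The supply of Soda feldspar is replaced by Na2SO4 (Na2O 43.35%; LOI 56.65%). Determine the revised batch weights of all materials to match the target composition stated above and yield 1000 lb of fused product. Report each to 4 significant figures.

Revised batch per 1000 lb fused product:
  Na2SO4: 79.28 lb
  Alumina: 217.5 lb
  Glass-grade sand: 750.6 lb
Total batch = 1047 lb; LOI loss = 47.26 lb

Intermediates are shown (rounded to four significant digits) in the printout — all arithmetic runs at exact precision throughout. Every reported figure is rounded only once — all derived quantities (net glass mass, yield, LOI, totals, the three compositions) are re-derived starting from the weights on 1000 lb of glass at exact precision exactly as printed in either problem or answer.
Target oxide masses per 1000 lb fused product:
  Al2O3: 21.89% × 1000 = 218.9 lb
  Na2O: 3.437% × 1000 = 34.37 lb
  SiO2: 74.68% × 1000 = 746.8 lb
Verifying the oxide balance with the batch weights as given, per the basis as stated (sums match the target masses modulo rounding of the values):
  Al2O3: 217.5·0.9961 + 750.6·0.003000 = 218.9 lb (target 218.9 lb)
  Na2O: 79.28·0.4335 = 34.37 lb (target 34.37 lb)
  SiO2: 750.6·0.9950 = 746.8 lb (target 746.8 lb)
Glass-mass bookkeeping: total batch − LOI = 1000 lb (per-oxide target masses sum to 1000 lb; basis as stated: 1000 lb — deltas are rounding alone).
Total batch = Σ batch = 1047 lb; the LOI term Σ batch·LOI equals 47.26 lb; the yield ratio, glass ÷ batch: 95.49%.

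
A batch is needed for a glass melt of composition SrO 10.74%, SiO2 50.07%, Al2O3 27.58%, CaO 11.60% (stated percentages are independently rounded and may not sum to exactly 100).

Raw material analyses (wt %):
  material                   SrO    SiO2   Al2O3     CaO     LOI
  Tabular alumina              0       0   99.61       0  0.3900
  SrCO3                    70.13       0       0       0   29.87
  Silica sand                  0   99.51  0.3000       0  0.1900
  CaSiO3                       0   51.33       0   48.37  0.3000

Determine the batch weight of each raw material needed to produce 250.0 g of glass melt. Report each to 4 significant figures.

Batch per 250.0 g glass melt:
  Tabular alumina: 68.93 g
  SrCO3: 38.29 g
  Silica sand: 94.87 g
  CaSiO3: 59.95 g
Total batch = 262.0 g; LOI loss = 12.07 g; yield = 95.40%

Each numeric step carries full precision from start to finish; working values are displayed (rounded to four significant figures) at each printed step. Every reported result includes exactly one rounding — all derived quantities (net glass mass, the yield, the four compositions, the totals, LOI) are re-derived from the batch weights at 250.0 g of glass in exact precision, as set out in either problem or answer.
The oxide mass targets at 250.0 g glass melt:
  SrO: 10.74% × 250.0 = 26.85 g
  SiO2: 50.07% × 250.0 = 125.2 g
  Al2O3: 27.58% × 250.0 = 68.95 g
  CaO: 11.60% × 250.0 = 29.00 g
Mass-balance tally per oxide with the batch weights as given, per the basis as stated (every target is met by its sum given rounding of the digits):
  SrO: 38.29·0.7013 = 26.85 g (target 26.85 g)
  SiO2: 94.87·0.9951 + 59.95·0.5133 = 125.2 g (target 125.2 g)
  Al2O3: 68.93·0.9961 + 94.87·0.003000 = 68.95 g (target 68.95 g)
  CaO: 59.95·0.4837 = 29.00 g (target 29.00 g)
Glass-mass closure: batch Σ − ignition loss = 250.0 g (per-oxide target masses sum to 250.0 g; against the stated basis, 250.0 g — differing by rounding only).
Total batch = Σ batch = 262.0 g; ignition loss, Σ(batch × LOI) = 12.07 g; as yield: glass ÷ batch → 95.40%.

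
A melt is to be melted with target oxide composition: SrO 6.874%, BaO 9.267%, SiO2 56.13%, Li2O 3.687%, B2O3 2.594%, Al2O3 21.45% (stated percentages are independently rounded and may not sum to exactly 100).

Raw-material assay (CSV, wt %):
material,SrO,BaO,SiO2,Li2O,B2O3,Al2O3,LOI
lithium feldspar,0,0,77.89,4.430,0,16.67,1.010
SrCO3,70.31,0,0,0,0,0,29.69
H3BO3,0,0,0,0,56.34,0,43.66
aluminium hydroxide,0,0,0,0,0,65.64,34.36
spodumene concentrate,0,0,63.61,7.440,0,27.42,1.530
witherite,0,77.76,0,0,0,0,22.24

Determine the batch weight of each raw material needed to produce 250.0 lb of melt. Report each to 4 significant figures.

The intermediate values appear, rounded to four significant figures, between the steps. Each numeric step keeps exact precision at each step. Each reported value takes exactly one rounding — derived quantities are carried in full float precision (the yield, ignition loss, totals, the six compositions, glass mass) from the batch weights on 250.0 lb of glass, as written in the question or the answer.
Per-oxide target masses for 250.0 lb melt:
  SrO: 6.874% × 250.0 = 17.18 lb
  BaO: 9.267% × 250.0 = 23.17 lb
  SiO2: 56.13% × 250.0 = 140.3 lb
  Li2O: 3.687% × 250.0 = 9.218 lb
  B2O3: 2.594% × 250.0 = 6.485 lb
  Al2O3: 21.45% × 250.0 = 53.62 lb
Mass-balance tally per oxide on the weights just shown, on the stated basis (sum by sum, the targets are met exact up to rounding of places):
  SrO: 24.44·0.7031 = 17.18 lb (target 17.18 lb)
  BaO: 29.79·0.7776 = 23.16 lb (target 23.17 lb)
  SiO2: 153.7·0.7789 + 32.35·0.6361 = 140.3 lb (target 140.3 lb)
  Li2O: 153.7·0.04430 + 32.35·0.07440 = 9.216 lb (target 9.218 lb)
  B2O3: 11.51·0.5634 = 6.485 lb (target 6.485 lb)
  Al2O3: 153.7·0.1667 + 29.14·0.6564 + 32.35·0.2742 = 53.62 lb (target 53.62 lb)
Glass-mass closure: the batch minus its LOI: 250.0 lb (the Σ of target masses is 250.0 lb; against the stated basis, 250.0 lb — any gap is answer rounding).
Batch total: Σ batch = 280.9 lb; Σ batch·LOI gives LOI loss = 30.97 lb; as yield: glass ÷ batch → 88.98%.

Batch per 250.0 lb melt:
  lithium feldspar: 153.7 lb
  SrCO3: 24.44 lb
  H3BO3: 11.51 lb
  aluminium hydroxide: 29.14 lb
  spodumene concentrate: 32.35 lb
  witherite: 29.79 lb
Total batch = 280.9 lb; LOI loss = 30.97 lb; yield = 88.98%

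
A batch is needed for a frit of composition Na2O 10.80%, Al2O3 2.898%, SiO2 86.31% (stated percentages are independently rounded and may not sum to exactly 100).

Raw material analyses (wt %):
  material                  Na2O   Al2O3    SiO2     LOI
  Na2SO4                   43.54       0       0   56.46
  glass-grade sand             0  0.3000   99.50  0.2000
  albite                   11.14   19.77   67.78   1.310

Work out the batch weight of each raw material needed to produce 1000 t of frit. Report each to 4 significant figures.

All arithmetic keeps full float precision all the way through — values along the way appear rounded to 4 significant digits on the page; exactly one rounding goes into every reported figure; the derived quantities are carried in full float precision (the three compositions, yield, LOI, net glass mass, totals) using the weight values for 1000 t of glass, exactly as printed in the problem or answer text.
Oxide mass targets, per 1000 t frit:
  Na2O: 10.80% × 1000 = 108.0 t
  Al2O3: 2.898% × 1000 = 28.98 t
  SiO2: 86.31% × 1000 = 863.1 t
Oxide-by-oxide audit from the weights as reported, at the basis given (summed amounts equal target values up to rounding of the answer):
  Na2O: 213.6·0.4354 + 134.8·0.1114 = 108.0 t (target 108.0 t)
  Al2O3: 775.6·0.003000 + 134.8·0.1977 = 28.98 t (target 28.98 t)
  SiO2: 775.6·0.9950 + 134.8·0.6778 = 863.1 t (target 863.1 t)
Consistency of the glass mass: total batch − LOI = 1000 t (the Σ of target masses is 1000 t; basis as stated: 1000 t — rounding explains the deltas).
Batch grand total — Σ batch = 1124 t; Σ batch·LOI gives LOI loss = 123.9 t; glass ÷ batch gives a yield of 88.98%.

Batch per 1000 t frit:
  Na2SO4: 213.6 t
  glass-grade sand: 775.6 t
  albite: 134.8 t
Total batch = 1124 t; LOI loss = 123.9 t; yield = 88.98%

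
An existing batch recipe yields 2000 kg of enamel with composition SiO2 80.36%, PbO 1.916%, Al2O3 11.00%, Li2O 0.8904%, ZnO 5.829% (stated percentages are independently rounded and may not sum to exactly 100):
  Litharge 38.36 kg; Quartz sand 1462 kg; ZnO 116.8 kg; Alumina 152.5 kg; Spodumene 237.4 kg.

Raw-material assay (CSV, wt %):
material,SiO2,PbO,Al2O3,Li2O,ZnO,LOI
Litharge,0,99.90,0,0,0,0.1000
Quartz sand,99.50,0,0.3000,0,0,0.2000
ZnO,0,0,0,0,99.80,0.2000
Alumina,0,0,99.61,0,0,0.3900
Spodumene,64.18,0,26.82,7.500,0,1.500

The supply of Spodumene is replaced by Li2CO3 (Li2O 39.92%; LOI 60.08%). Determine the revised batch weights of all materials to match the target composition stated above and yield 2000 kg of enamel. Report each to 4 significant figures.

Revised batch per 2000 kg enamel:
  Litharge: 38.36 kg
  Quartz sand: 1615 kg
  ZnO: 116.8 kg
  Alumina: 216.0 kg
  Li2CO3: 44.61 kg
Total batch = 2031 kg; LOI loss = 31.15 kg

Full float precision is kept at each step — intermediates are printed (rounded to four significant digits) across the worked steps. Each reported result is rounded exactly once. Derived quantities are recomputed in full precision (the totals, LOI, the five compositions, the yield, net glass mass) from the batch weights for 2000 kg of glass, as written in the problem or the answer.
Oxide-by-oxide targets in 2000 kg enamel:
  SiO2: 80.36% × 2000 = 1607 kg
  PbO: 1.916% × 2000 = 38.32 kg
  Al2O3: 11.00% × 2000 = 220.0 kg
  Li2O: 0.8904% × 2000 = 17.81 kg
  ZnO: 5.829% × 2000 = 116.6 kg
Per-oxide balance check working from each reported weight, relative to the basis at hand (delivered sums recover each target inside rounding margins):
  SiO2: 1615·0.9950 = 1607 kg (target 1607 kg)
  PbO: 38.36·0.9990 = 38.32 kg (target 38.32 kg)
  Al2O3: 1615·0.003000 + 216.0·0.9961 = 220.0 kg (target 220.0 kg)
  Li2O: 44.61·0.3992 = 17.81 kg (target 17.81 kg)
  ZnO: 116.8·0.9980 = 116.6 kg (target 116.6 kg)
Glass-mass closure: batch Σ − ignition loss = 2000 kg (summing oxide targets gives 2000 kg; the stated basis being 2000 kg — gaps are rounding artifacts).
Total batch = Σ batch = 2031 kg; ignition loss, Σ(batch × LOI) = 31.15 kg; as yield: glass ÷ batch → 98.47%.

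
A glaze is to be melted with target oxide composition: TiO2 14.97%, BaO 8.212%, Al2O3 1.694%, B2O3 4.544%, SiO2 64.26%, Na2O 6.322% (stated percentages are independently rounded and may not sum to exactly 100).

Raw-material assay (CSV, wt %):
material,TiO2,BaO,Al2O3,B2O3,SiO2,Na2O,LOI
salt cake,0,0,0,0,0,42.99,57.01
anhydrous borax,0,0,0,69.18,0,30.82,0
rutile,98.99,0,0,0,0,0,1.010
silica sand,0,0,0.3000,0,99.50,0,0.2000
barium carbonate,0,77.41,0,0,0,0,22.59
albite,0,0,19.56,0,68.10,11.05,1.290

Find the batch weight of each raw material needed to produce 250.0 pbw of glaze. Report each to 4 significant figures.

The whole derivation keeps exact precision through the solve. Intermediates are printed with 4-significant-digit rounding at each printed step; exactly one rounding is applied to every reported result — derived quantities, which include yield, glass mass, six oxide percentages, the totals, ignition loss, are carried in full precision, as given in the problem or answer text, from the weighed amounts at 250.0 pbw of glass.
Target oxide masses per 250.0 pbw glaze:
  TiO2: 14.97% × 250.0 = 37.42 pbw
  BaO: 8.212% × 250.0 = 20.53 pbw
  Al2O3: 1.694% × 250.0 = 4.235 pbw
  B2O3: 4.544% × 250.0 = 11.36 pbw
  SiO2: 64.26% × 250.0 = 160.6 pbw
  Na2O: 6.322% × 250.0 = 15.80 pbw
Mass-balance tally per oxide on the weights just shown, under the basis named above (every target is met by its sum within answer rounding):
  TiO2: 37.81·0.9899 = 37.43 pbw (target 37.42 pbw)
  BaO: 26.52·0.7741 = 20.53 pbw (target 20.53 pbw)
  Al2O3: 148.2·0.003000 + 19.38·0.1956 = 4.235 pbw (target 4.235 pbw)
  B2O3: 16.42·0.6918 = 11.36 pbw (target 11.36 pbw)
  SiO2: 148.2·0.9950 + 19.38·0.6810 = 160.7 pbw (target 160.6 pbw)
  Na2O: 20.01·0.4299 + 16.42·0.3082 + 19.38·0.1105 = 15.80 pbw (target 15.80 pbw)
Glass-mass closure: batch total minus LOI = 250.0 pbw (the targets, summed, come to 250.0 pbw; stated basis 250.0 pbw — gaps are rounding artifacts).
Batch grand total — Σ batch = 268.3 pbw; LOI loss = Σ batch·LOI = 18.33 pbw; as yield: glass ÷ batch → 93.17%.

Batch per 250.0 pbw glaze:
  salt cake: 20.01 pbw
  anhydrous borax: 16.42 pbw
  rutile: 37.81 pbw
  silica sand: 148.2 pbw
  barium carbonate: 26.52 pbw
  albite: 19.38 pbw
Total batch = 268.3 pbw; LOI loss = 18.33 pbw; yield = 93.17%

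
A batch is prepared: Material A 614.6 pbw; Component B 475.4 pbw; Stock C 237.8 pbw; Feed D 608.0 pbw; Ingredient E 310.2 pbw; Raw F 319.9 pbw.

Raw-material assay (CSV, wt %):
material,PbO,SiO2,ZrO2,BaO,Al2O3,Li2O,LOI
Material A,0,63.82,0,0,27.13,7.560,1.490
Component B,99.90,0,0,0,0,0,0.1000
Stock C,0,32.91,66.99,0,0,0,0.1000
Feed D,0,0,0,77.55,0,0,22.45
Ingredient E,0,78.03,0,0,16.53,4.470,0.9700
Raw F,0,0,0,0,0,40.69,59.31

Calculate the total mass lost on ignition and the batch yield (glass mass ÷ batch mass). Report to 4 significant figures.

LOI loss = 339.1 pbw; glass = 2227 pbw; yield = 86.78%

The working math runs at full precision throughout. Rounding to 4 significant figures applies to every mid-chain value as printed; exactly one rounding lands on every reported value; derived quantities (ignition loss, the totals, the yield, the six compositions, glass mass) are computed at full float precision from the batch weights at 2227 pbw of glass, as quoted within the problem or answer text.
Each material's LOI contribution:
  Material A: 614.6 × 0.01490 = 9.158 pbw
  Component B: 475.4 × 0.001000 = 0.4754 pbw
  Stock C: 237.8 × 0.001000 = 0.2378 pbw
  Feed D: 608.0 × 0.2245 = 136.5 pbw
  Ingredient E: 310.2 × 0.009700 = 3.009 pbw
  Raw F: 319.9 × 0.5931 = 189.7 pbw
Total LOI = 339.1 pbw
Glass = batch − LOI = 2566 − 339.1 = 2227 pbw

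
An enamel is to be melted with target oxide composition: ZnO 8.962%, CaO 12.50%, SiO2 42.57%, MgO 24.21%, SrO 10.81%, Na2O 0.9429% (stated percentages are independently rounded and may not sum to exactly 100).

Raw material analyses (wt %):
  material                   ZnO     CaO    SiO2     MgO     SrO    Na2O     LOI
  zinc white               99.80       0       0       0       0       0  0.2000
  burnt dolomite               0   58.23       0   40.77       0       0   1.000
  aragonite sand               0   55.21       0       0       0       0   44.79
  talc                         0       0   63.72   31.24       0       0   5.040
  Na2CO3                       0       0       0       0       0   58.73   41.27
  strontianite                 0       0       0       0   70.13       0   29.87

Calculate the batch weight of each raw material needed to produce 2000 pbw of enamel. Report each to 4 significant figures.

Batch per 2000 pbw enamel:
  zinc white: 179.6 pbw
  burnt dolomite: 163.8 pbw
  aragonite sand: 280.0 pbw
  talc: 1336 pbw
  Na2CO3: 32.11 pbw
  strontianite: 308.3 pbw
Total batch = 2300 pbw; LOI loss = 300.1 pbw; yield = 86.95%

Values along the way are displayed, rounded to 4 significant figures, within the worked lines — every computation holds full float precision end to end; exactly one rounding lands on each reported figure — all derived quantities (net glass mass, the yield, totals, LOI, six oxide percentages) are re-derived in full precision using the weight values at 2000 pbw of glass precisely as stated by either problem or answer.
Target oxide masses per 2000 pbw enamel:
  ZnO: 8.962% × 2000 = 179.2 pbw
  CaO: 12.50% × 2000 = 250.0 pbw
  SiO2: 42.57% × 2000 = 851.4 pbw
  MgO: 24.21% × 2000 = 484.2 pbw
  SrO: 10.81% × 2000 = 216.2 pbw
  Na2O: 0.9429% × 2000 = 18.86 pbw
Oxide-by-oxide audit on the weights just shown, at the basis given (oxide sums agree with the targets modulo rounding of the values):
  ZnO: 179.6·0.9980 = 179.2 pbw (target 179.2 pbw)
  CaO: 163.8·0.5823 + 280.0·0.5521 = 250.0 pbw (target 250.0 pbw)
  SiO2: 1336·0.6372 = 851.3 pbw (target 851.4 pbw)
  MgO: 163.8·0.4077 + 1336·0.3124 = 484.1 pbw (target 484.2 pbw)
  SrO: 308.3·0.7013 = 216.2 pbw (target 216.2 pbw)
  Na2O: 32.11·0.5873 = 18.86 pbw (target 18.86 pbw)
Mass balance on the glass: batch total minus LOI = 2000 pbw (the Σ of target masses is 2000 pbw; versus the stated basis of 2000 pbw — a pure rounding effect).
Adding the batch up: Σ batch = 2300 pbw; ignition loss, Σ(batch × LOI) = 300.1 pbw; as yield: glass ÷ batch → 86.95%.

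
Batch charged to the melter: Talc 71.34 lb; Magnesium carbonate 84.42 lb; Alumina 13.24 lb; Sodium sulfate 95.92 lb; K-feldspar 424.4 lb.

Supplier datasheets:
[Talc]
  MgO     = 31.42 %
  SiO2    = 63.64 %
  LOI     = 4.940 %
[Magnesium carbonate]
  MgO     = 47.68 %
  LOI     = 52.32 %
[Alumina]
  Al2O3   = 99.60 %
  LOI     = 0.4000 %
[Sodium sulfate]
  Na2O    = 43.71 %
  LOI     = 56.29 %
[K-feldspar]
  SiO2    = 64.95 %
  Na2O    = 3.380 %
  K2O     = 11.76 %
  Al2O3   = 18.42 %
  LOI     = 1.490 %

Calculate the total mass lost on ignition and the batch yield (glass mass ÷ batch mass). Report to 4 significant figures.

In-progress results are displayed rounded off to 4 significant figures in the printout — all arithmetic runs at full precision through the solve; every reported figure is rounded only once — all derived quantities, which include net glass mass, the yield, LOI, the totals, five oxide percentages, are computed in exact precision, as quoted within the problem or the answer, using the weight values for 581.3 lb of glass.
Each material's LOI contribution:
  Talc: 71.34 × 0.04940 = 3.524 lb
  Magnesium carbonate: 84.42 × 0.5232 = 44.17 lb
  Alumina: 13.24 × 0.004000 = 0.05296 lb
  Sodium sulfate: 95.92 × 0.5629 = 53.99 lb
  K-feldspar: 424.4 × 0.01490 = 6.324 lb
Total LOI = 108.1 lb
Glass = batch − LOI = 689.3 − 108.1 = 581.3 lb

LOI loss = 108.1 lb; glass = 581.3 lb; yield = 84.32%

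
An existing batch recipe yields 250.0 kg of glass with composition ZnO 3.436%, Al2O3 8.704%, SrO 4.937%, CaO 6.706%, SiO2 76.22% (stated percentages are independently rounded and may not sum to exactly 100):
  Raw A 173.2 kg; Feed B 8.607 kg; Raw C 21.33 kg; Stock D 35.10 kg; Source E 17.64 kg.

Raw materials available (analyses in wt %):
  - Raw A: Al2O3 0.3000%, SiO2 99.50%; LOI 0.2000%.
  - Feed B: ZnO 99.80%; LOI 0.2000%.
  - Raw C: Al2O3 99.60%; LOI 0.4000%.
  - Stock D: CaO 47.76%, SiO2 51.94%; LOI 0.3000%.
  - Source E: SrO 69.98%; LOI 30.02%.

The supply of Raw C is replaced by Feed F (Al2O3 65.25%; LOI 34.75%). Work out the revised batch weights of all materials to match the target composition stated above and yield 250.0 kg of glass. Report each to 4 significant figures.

Working values appear (rounded to 4 significant digits) on the page; each numeric step runs at exact precision throughout. Every reported value receives exactly one rounding — the derived quantities (ignition loss, five oxide percentages, glass mass, the totals, the yield) are rebuilt at full float precision from the weighed amounts per 250.0 kg of glass as given in the question or the answer.
Oxide mass targets, per 250.0 kg glass:
  ZnO: 3.436% × 250.0 = 8.590 kg
  Al2O3: 8.704% × 250.0 = 21.76 kg
  SrO: 4.937% × 250.0 = 12.34 kg
  CaO: 6.706% × 250.0 = 16.76 kg
  SiO2: 76.22% × 250.0 = 190.6 kg
Checking each oxide sum on the weights just shown, at the basis given (sum by sum, the targets are met given rounding of the digits):
  ZnO: 8.607·0.9980 = 8.590 kg (target 8.590 kg)
  Al2O3: 173.2·0.003000 + 32.55·0.6525 = 21.76 kg (target 21.76 kg)
  SrO: 17.64·0.6998 = 12.34 kg (target 12.34 kg)
  CaO: 35.10·0.4776 = 16.76 kg (target 16.76 kg)
  SiO2: 173.2·0.9950 + 35.10·0.5194 = 190.6 kg (target 190.6 kg)
Glass-mass closure: whole batch net of LOI = 250.0 kg (the targets, summed, come to 250.0 kg; basis as stated: 250.0 kg — a pure rounding effect).
Adding the batch up: Σ batch = 267.1 kg; Σ batch·LOI gives LOI loss = 17.08 kg; the yield ratio, glass ÷ batch: 93.61%.

Revised batch per 250.0 kg glass:
  Raw A: 173.2 kg
  Feed B: 8.607 kg
  Feed F: 32.55 kg
  Stock D: 35.10 kg
  Source E: 17.64 kg
Total batch = 267.1 kg; LOI loss = 17.08 kg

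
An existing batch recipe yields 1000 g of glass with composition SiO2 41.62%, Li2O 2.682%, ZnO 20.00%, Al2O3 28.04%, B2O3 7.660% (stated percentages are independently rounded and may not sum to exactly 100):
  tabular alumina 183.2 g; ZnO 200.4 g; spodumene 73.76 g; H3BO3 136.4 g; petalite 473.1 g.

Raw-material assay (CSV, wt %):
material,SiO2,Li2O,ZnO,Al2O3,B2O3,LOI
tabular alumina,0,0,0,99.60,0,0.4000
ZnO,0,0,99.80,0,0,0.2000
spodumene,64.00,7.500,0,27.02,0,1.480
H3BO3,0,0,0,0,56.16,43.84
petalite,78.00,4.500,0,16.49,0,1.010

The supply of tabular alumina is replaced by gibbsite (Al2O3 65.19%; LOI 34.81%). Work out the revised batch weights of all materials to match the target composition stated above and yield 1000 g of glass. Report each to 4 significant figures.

Revised batch per 1000 g glass:
  gibbsite: 279.9 g
  ZnO: 200.4 g
  spodumene: 73.76 g
  H3BO3: 136.4 g
  petalite: 473.1 g
Total batch = 1164 g; LOI loss = 163.5 g

Mid-chain values appear, rounded to four significant figures, at each printed step. Full float precision is carried through the solve. Each reported value is rounded just once; the derived quantities are rebuilt in exact precision (LOI, net glass mass, totals, five oxide percentages, the yield) starting from the weights at 1000 g of glass, exactly as shown in problem or answer.
Target masses of each oxide per 1000 g glass:
  SiO2: 41.62% × 1000 = 416.2 g
  Li2O: 2.682% × 1000 = 26.82 g
  ZnO: 20.00% × 1000 = 200.0 g
  Al2O3: 28.04% × 1000 = 280.4 g
  B2O3: 7.660% × 1000 = 76.60 g
Verifying the oxide balance given the weights on record, against the basis in use (sum by sum, the targets are met net of answer rounding effects):
  SiO2: 73.76·0.6400 + 473.1·0.7800 = 416.2 g (target 416.2 g)
  Li2O: 73.76·0.07500 + 473.1·0.04500 = 26.82 g (target 26.82 g)
  ZnO: 200.4·0.9980 = 200.0 g (target 200.0 g)
  Al2O3: 279.9·0.6519 + 73.76·0.2702 + 473.1·0.1649 = 280.4 g (target 280.4 g)
  B2O3: 136.4·0.5616 = 76.60 g (target 76.60 g)
Glass-mass bookkeeping: batch Σ − ignition loss = 1000 g (the targets, summed, come to 1000 g; versus the stated basis of 1000 g — rounding explains the deltas).
Batch grand total — Σ batch = 1164 g; ignition loss, Σ(batch × LOI) = 163.5 g; as yield: glass ÷ batch → 85.95%.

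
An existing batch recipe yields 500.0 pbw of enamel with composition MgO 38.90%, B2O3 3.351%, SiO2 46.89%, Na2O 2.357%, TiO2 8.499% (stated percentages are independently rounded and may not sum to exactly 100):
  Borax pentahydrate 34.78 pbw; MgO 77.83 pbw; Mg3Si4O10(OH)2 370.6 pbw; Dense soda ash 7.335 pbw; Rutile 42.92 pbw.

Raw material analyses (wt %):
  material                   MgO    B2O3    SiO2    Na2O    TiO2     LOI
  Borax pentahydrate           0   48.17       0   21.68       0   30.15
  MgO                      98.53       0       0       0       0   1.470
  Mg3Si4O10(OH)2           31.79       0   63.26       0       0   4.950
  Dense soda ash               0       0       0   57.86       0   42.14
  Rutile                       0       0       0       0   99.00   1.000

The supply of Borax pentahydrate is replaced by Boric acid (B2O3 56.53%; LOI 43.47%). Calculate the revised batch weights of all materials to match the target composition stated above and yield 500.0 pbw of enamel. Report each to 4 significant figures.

Revised batch per 500.0 pbw enamel:
  Boric acid: 29.64 pbw
  MgO: 77.83 pbw
  Mg3Si4O10(OH)2: 370.6 pbw
  Dense soda ash: 20.37 pbw
  Rutile: 42.92 pbw
Total batch = 541.4 pbw; LOI loss = 41.39 pbw

Mid-chain values are printed rounded to four significant digits alongside each step; the whole derivation carries full float precision in every operation — a single rounding finalizes every reported number — the derived quantities, including net glass mass, the yield, totals, LOI, five oxide percentages, are carried using the weight values at 500.0 pbw of glass in full precision as written in either problem or answer.
Target oxide masses per 500.0 pbw enamel:
  MgO: 38.90% × 500.0 = 194.5 pbw
  B2O3: 3.351% × 500.0 = 16.76 pbw
  SiO2: 46.89% × 500.0 = 234.4 pbw
  Na2O: 2.357% × 500.0 = 11.78 pbw
  TiO2: 8.499% × 500.0 = 42.50 pbw
Verifying the oxide balance working from each reported weight, at the basis given (oxide sums agree with the targets within answer rounding):
  MgO: 77.83·0.9853 + 370.6·0.3179 = 194.5 pbw (target 194.5 pbw)
  B2O3: 29.64·0.5653 = 16.76 pbw (target 16.76 pbw)
  SiO2: 370.6·0.6326 = 234.4 pbw (target 234.4 pbw)
  Na2O: 20.37·0.5786 = 11.79 pbw (target 11.78 pbw)
  TiO2: 42.92·0.9900 = 42.49 pbw (target 42.50 pbw)
Mass balance on the glass: batch Σ − ignition loss = 500.0 pbw (summing oxide targets gives 500.0 pbw; stated basis 500.0 pbw — gaps are rounding artifacts).
Batch grand total — Σ batch = 541.4 pbw; Σ batch·LOI gives LOI loss = 41.39 pbw; yield = glass ÷ total batch = 92.36%.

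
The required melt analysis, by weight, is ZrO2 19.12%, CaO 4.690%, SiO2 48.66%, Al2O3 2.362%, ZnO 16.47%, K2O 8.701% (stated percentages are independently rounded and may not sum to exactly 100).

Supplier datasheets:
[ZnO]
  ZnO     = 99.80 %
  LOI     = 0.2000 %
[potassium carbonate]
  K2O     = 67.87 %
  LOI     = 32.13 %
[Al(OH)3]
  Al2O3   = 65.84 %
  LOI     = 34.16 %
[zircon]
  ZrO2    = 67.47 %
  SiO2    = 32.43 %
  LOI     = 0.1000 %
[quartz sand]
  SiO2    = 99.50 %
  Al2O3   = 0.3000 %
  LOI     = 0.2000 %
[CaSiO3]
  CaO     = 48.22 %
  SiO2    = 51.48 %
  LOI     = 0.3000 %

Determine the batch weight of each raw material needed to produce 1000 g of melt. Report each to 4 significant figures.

Batch per 1000 g melt:
  ZnO: 165.0 g
  potassium carbonate: 128.2 g
  Al(OH)3: 34.30 g
  zircon: 283.4 g
  quartz sand: 346.4 g
  CaSiO3: 97.26 g
Total batch = 1055 g; LOI loss = 54.51 g; yield = 94.83%

The whole derivation carries full precision at all times. In-progress results are printed, rounded to 4 significant figures, when written out — a single rounding produces every reported result — all derived quantities are carried using the weight values for 1000 g of glass in full float precision (glass mass, six oxide percentages, yield, totals, ignition loss), as written in the problem or the answer.
Oxide mass targets, per 1000 g melt:
  ZrO2: 19.12% × 1000 = 191.2 g
  CaO: 4.690% × 1000 = 46.90 g
  SiO2: 48.66% × 1000 = 486.6 g
  Al2O3: 2.362% × 1000 = 23.62 g
  ZnO: 16.47% × 1000 = 164.7 g
  K2O: 8.701% × 1000 = 87.01 g
Verifying the oxide balance from the weights as reported, under the basis named above (delivered sums recover each target exact up to rounding of places):
  ZrO2: 283.4·0.6747 = 191.2 g (target 191.2 g)
  CaO: 97.26·0.4822 = 46.90 g (target 46.90 g)
  SiO2: 283.4·0.3243 + 346.4·0.9950 + 97.26·0.5148 = 486.6 g (target 486.6 g)
  Al2O3: 34.30·0.6584 + 346.4·0.003000 = 23.62 g (target 23.62 g)
  ZnO: 165.0·0.9980 = 164.7 g (target 164.7 g)
  K2O: 128.2·0.6787 = 87.01 g (target 87.01 g)
Glass-mass closure: total charge less LOI = 1000 g (the Σ of target masses is 1000 g; against the stated basis, 1000 g — rounding explains the deltas).
Batch total: Σ batch = 1055 g; the LOI term Σ batch·LOI equals 54.51 g; yield: glass divided by total = 94.83%.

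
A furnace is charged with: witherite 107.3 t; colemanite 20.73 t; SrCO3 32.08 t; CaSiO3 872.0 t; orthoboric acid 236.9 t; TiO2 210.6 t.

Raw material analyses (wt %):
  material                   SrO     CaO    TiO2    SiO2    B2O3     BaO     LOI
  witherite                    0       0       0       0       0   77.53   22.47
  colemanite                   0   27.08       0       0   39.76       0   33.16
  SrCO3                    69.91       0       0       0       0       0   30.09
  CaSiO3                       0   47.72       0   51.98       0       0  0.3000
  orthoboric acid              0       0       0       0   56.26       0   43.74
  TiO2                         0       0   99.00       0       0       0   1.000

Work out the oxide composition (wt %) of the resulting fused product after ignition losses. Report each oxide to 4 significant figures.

Full precision is kept at all times — intermediates appear, rounded to four significant figures, at each printed step; exactly one rounding is applied to each reported figure. Derived quantities, which include the totals, ignition loss, the six compositions, the yield, glass mass, are computed at full float precision, as given in question or answer, from the batch weights at 1331 t of glass.
Oxide-by-oxide delivered mass:
  SrO: 32.08·0.6991 = 22.43 t
  CaO: 20.73·0.2708 + 872.0·0.4772 = 421.7 t
  TiO2: 210.6·0.9900 = 208.5 t
  SiO2: 872.0·0.5198 = 453.3 t
  B2O3: 20.73·0.3976 + 236.9·0.5626 = 141.5 t
  BaO: 107.3·0.7753 = 83.19 t
LOI: 107.3·0.2247 + 20.73·0.3316 + 32.08·0.3009 + 872.0·0.003000 + 236.9·0.4374 + 210.6·0.01000 = 149.0 t
The glass mass, total less LOI, = 1480 − 149.0 = 1331 t (= Σ oxide masses)
wt % = oxide mass / glass mass × 100

Glass mass = 1331 t (batch 1480 − LOI 149.0).
Composition: SrO 1.685%, CaO 31.69%, TiO2 15.67%, SiO2 34.06%, B2O3 10.64%, BaO 6.252%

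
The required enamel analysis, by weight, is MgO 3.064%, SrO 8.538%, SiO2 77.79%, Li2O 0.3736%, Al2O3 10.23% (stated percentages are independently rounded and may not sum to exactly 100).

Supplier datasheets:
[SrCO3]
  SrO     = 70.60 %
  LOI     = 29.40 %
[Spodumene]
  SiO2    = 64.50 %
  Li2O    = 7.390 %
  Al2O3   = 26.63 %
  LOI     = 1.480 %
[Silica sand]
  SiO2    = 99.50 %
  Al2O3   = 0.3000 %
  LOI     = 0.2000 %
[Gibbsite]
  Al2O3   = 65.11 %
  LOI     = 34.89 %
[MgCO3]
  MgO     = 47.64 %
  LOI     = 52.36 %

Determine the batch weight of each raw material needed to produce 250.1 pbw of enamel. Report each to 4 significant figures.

Batch per 250.1 pbw enamel:
  SrCO3: 30.25 pbw
  Spodumene: 12.64 pbw
  Silica sand: 187.3 pbw
  Gibbsite: 33.26 pbw
  MgCO3: 16.09 pbw
Total batch = 279.5 pbw; LOI loss = 29.48 pbw; yield = 89.45%

All internal work holds full float precision from start to finish. Working values are displayed with 4-significant-figure rounding across the worked steps — every reported number receives exactly one rounding — all derived quantities (net glass mass, the five compositions, yield, totals, LOI) are computed starting from the weights per 250.1 pbw of glass in exact precision as they appear in question or answer.
The oxide mass targets at 250.1 pbw enamel:
  MgO: 3.064% × 250.1 = 7.663 pbw
  SrO: 8.538% × 250.1 = 21.35 pbw
  SiO2: 77.79% × 250.1 = 194.6 pbw
  Li2O: 0.3736% × 250.1 = 0.9344 pbw
  Al2O3: 10.23% × 250.1 = 25.59 pbw
Balance tally, oxide-wise, from the weights as reported, on the stated basis (delivered sums recover each target once rounding is allowed for):
  MgO: 16.09·0.4764 = 7.665 pbw (target 7.663 pbw)
  SrO: 30.25·0.7060 = 21.36 pbw (target 21.35 pbw)
  SiO2: 12.64·0.6450 + 187.3·0.9950 = 194.5 pbw (target 194.6 pbw)
  Li2O: 12.64·0.07390 = 0.9341 pbw (target 0.9344 pbw)
  Al2O3: 12.64·0.2663 + 187.3·0.003000 + 33.26·0.6511 = 25.58 pbw (target 25.59 pbw)
Glass-mass closure: whole batch net of LOI = 250.1 pbw (the targets, summed, come to 250.1 pbw; with the basis standing at 250.1 pbw — gaps are rounding artifacts).
Total batch = Σ batch = 279.5 pbw; ignition loss, Σ(batch × LOI) = 29.48 pbw; yield, glass over the total, = 89.45%.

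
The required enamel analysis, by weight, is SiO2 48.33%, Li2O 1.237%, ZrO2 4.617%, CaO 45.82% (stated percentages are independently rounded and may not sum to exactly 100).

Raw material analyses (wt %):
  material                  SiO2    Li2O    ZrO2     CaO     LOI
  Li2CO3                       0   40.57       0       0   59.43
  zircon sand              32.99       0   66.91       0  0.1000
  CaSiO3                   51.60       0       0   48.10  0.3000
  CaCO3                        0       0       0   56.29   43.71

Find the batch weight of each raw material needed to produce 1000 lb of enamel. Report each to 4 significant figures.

Batch per 1000 lb enamel:
  Li2CO3: 30.49 lb
  zircon sand: 69.00 lb
  CaSiO3: 892.5 lb
  CaCO3: 51.34 lb
Total batch = 1043 lb; LOI loss = 43.31 lb; yield = 95.85%

Working values appear (rounded to four significant digits) across the worked steps. Every computation maintains full float precision at each step; exactly one rounding is applied to every reported number; the derived quantities (ignition loss, yield, the totals, the four compositions, net glass mass) are computed from the weighed amounts for 1000 lb of glass in exact precision as quoted within either problem or answer.
Oxide-by-oxide targets in 1000 lb enamel:
  SiO2: 48.33% × 1000 = 483.3 lb
  Li2O: 1.237% × 1000 = 12.37 lb
  ZrO2: 4.617% × 1000 = 46.17 lb
  CaO: 45.82% × 1000 = 458.2 lb
Checking each oxide sum using the reported weights, per the basis as stated (sum by sum, the targets are met inside rounding margins):
  SiO2: 69.00·0.3299 + 892.5·0.5160 = 483.3 lb (target 483.3 lb)
  Li2O: 30.49·0.4057 = 12.37 lb (target 12.37 lb)
  ZrO2: 69.00·0.6691 = 46.17 lb (target 46.17 lb)
  CaO: 892.5·0.4810 + 51.34·0.5629 = 458.2 lb (target 458.2 lb)
Glass-mass sanity pass: batch Σ − ignition loss = 1000 lb (the targets, summed, come to 1000 lb; with the basis standing at 1000 lb — differing by rounding only).
Batch total: Σ batch = 1043 lb; the LOI term Σ batch·LOI equals 43.31 lb; the yield ratio, glass ÷ batch: 95.85%.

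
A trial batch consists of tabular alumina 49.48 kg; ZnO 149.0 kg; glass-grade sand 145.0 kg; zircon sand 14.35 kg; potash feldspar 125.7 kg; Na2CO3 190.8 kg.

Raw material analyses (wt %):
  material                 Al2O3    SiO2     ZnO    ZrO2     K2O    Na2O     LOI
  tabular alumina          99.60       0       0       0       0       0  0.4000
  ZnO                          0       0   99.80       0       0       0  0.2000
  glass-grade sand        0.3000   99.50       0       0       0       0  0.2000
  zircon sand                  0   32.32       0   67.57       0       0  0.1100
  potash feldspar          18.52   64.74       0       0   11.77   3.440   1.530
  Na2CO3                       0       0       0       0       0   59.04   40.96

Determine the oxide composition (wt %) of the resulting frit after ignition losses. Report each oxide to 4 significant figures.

Glass mass = 593.5 kg (batch 674.3 − LOI 80.88).
Composition: Al2O3 12.30%, SiO2 38.81%, ZnO 25.06%, ZrO2 1.634%, K2O 2.493%, Na2O 19.71%

The whole derivation maintains full float precision at each step; working values are displayed (rounded to four significant digits) within the worked lines. Exactly one rounding goes into each reported number — derived quantities (six oxide percentages, LOI, the yield, net glass mass, the totals) are computed from the weighed amounts for 593.5 kg of glass at full float precision, exactly as printed in question or answer.
Mass of each oxide from the mix:
  Al2O3: 49.48·0.9960 + 145.0·0.003000 + 125.7·0.1852 = 73.00 kg
  SiO2: 145.0·0.9950 + 14.35·0.3232 + 125.7·0.6474 = 230.3 kg
  ZnO: 149.0·0.9980 = 148.7 kg
  ZrO2: 14.35·0.6757 = 9.696 kg
  K2O: 125.7·0.1177 = 14.79 kg
  Na2O: 125.7·0.03440 + 190.8·0.5904 = 117.0 kg
LOI: 49.48·0.004000 + 149.0·0.002000 + 145.0·0.002000 + 14.35·0.001100 + 125.7·0.01530 + 190.8·0.4096 = 80.88 kg
Net of LOI, the glass mass = 674.3 − 80.88 = 593.5 kg (= the summed oxide contributions)
oxide / glass × 100 gives the wt %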